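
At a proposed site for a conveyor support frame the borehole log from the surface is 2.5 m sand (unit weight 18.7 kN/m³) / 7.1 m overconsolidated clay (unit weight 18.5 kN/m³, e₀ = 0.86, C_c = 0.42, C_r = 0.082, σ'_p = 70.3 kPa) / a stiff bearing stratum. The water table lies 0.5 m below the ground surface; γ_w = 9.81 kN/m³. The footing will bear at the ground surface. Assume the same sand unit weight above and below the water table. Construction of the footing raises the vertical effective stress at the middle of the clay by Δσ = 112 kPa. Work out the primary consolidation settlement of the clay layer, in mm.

S_c ≈ 641 mm

Mid-depth of clay below the ground surface: z = 2.5 + 7.1/2 = 6.05 m.
Total vertical stress at mid-clay: σ_v = 18.7×2.5 + 18.5×3.55 = 112.42 kPa.
Pore pressure: u = 9.81×(6.05 − 0.5) = 54.446 kPa.
Initial effective stress: σ'_0 = σ_v − u = 112.42 − 54.446 = 57.974 kPa.
Final effective stress: σ'_f = 57.974 + 112 = 169.97 kPa.
σ'_f = 169.97 > σ'_p = 70.3 kPa, so the stress path crosses the preconsolidation pressure — recompression up to σ'_p, then virgin compression beyond:
S_c = H/(1+e₀)·[C_r·log₁₀(σ'_p/σ'_0) + C_c·log₁₀(σ'_f/σ'_p)]
    = 7.1/1.86 × [0.082×log₁₀(70.3/57.974) + 0.42×log₁₀(169.97/70.3)]
    = 3.8172 × [0.0068652 + 0.16104] = 0.6409 m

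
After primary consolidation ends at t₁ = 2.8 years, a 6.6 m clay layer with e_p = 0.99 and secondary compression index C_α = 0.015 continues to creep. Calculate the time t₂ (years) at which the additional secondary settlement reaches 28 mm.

S_s = C_α·H/(1+e_p)·log₁₀(t₂/t₁) ⇒ log₁₀(t₂/t₁) = S_s·(1+e_p)/(C_α·H).
log₁₀(t₂/t₁) = 0.028 × (1+0.99) / (0.015×6.6) = 0.5628
t₂ = t₁ × 10^0.5628 = 2.8 × 3.655 = 10.23 years

t₂ ≈ 10.2 years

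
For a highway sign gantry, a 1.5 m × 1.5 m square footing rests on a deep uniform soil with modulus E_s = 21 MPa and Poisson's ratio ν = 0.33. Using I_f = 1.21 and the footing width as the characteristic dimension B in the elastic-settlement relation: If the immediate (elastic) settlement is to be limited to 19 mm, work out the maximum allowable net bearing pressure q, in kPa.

E_s = 21 MPa = 21000 kPa.
S_e = q·B·(1−ν²)/E_s · I_f  ⇒  q = S_e·E_s / (B·(1−ν²)·I_f).
q = 0.019 × 21000 / (1.5 × 0.8911 × 1.21) = 246.7 kPa

q ≈ 247 kPa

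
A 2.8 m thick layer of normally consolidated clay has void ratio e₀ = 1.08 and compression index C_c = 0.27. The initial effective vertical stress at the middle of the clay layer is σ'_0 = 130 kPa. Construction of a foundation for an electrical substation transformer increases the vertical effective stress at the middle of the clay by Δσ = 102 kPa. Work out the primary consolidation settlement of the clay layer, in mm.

S_c ≈ 91.4 mm

Final effective stress: σ'_f = σ'_0 + Δσ = 130 + 102 = 232 kPa.
Normally consolidated clay, so the full stress increment lies on the virgin compression line:
S_c = C_c·H/(1+e₀)·log₁₀(σ'_f/σ'_0) = 0.27×2.8/(1+1.08)×log₁₀(232/130)
    = 0.36346 × 0.25154 = 0.09142 m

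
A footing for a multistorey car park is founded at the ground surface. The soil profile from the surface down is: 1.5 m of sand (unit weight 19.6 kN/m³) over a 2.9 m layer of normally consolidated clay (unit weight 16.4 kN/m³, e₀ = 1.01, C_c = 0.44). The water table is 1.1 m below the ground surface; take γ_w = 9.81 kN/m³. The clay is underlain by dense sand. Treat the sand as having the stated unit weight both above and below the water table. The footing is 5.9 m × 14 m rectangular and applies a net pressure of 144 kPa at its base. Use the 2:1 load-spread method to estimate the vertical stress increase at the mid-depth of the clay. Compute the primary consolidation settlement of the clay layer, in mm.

S_c ≈ 326 mm

Mid-depth of clay below the ground surface: z = 1.5 + 2.9/2 = 2.95 m.
Total vertical stress at mid-clay: σ_v = 19.6×1.5 + 16.4×1.45 = 53.18 kPa.
Pore pressure: u = 9.81×(2.95 − 1.1) = 18.149 kPa.
Initial effective stress: σ'_0 = σ_v − u = 53.18 − 18.149 = 35.031 kPa.
Stress increase at mid-clay by the 2:1 spreading method:
Δσ = qBL/((B+z)(L+z)) = 144×5.9×14/((5.9+2.95)(14+2.95)) = 79.292 kPa
Final effective stress: σ'_f = σ'_0 + Δσ = 35.031 + 79.292 = 114.32 kPa.
Normally consolidated clay, so the full stress increment lies on the virgin compression line:
S_c = C_c·H/(1+e₀)·log₁₀(σ'_f/σ'_0) = 0.44×2.9/(1+1.01)×log₁₀(114.32/35.031)
    = 0.63483 × 0.51367 = 0.3261 m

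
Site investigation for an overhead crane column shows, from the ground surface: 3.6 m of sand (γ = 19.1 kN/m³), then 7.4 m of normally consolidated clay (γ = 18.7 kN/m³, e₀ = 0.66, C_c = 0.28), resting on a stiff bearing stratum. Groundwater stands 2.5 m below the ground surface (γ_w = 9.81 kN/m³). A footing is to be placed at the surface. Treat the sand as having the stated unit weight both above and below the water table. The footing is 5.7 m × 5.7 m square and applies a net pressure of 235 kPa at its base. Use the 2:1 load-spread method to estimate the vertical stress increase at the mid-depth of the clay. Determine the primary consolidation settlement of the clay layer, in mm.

Mid-depth of clay below the ground surface: z = 3.6 + 7.4/2 = 7.3 m.
Total vertical stress at mid-clay: σ_v = 19.1×3.6 + 18.7×3.7 = 137.95 kPa.
Pore pressure: u = 9.81×(7.3 − 2.5) = 47.088 kPa.
Initial effective stress: σ'_0 = σ_v − u = 137.95 − 47.088 = 90.862 kPa.
Stress increase at mid-clay by the 2:1 spreading method:
Δσ = qBL/((B+z)(L+z)) = 235×5.7×5.7/((5.7+7.3)(5.7+7.3)) = 45.178 kPa
Final effective stress: σ'_f = σ'_0 + Δσ = 90.862 + 45.178 = 136.04 kPa.
Normally consolidated clay, so the full stress increment lies on the virgin compression line:
S_c = C_c·H/(1+e₀)·log₁₀(σ'_f/σ'_0) = 0.28×7.4/(1+0.66)×log₁₀(136.04/90.862)
    = 1.2482 × 0.17528 = 0.2188 m

S_c ≈ 219 mm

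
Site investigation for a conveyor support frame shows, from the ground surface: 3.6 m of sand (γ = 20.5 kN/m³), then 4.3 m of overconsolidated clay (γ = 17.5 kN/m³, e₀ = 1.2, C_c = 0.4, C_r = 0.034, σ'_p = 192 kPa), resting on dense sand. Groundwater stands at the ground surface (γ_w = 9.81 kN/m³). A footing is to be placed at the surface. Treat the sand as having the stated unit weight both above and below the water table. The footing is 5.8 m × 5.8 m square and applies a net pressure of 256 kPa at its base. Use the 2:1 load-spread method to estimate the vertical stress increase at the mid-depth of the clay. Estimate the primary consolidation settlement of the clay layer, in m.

S_c ≈ 0.0224 m

Mid-depth of clay below the ground surface: z = 3.6 + 4.3/2 = 5.75 m.
Total vertical stress at mid-clay: σ_v = 20.5×3.6 + 17.5×2.15 = 111.42 kPa.
Pore pressure: u = 9.81×(5.75 − 0) = 56.408 kPa.
Initial effective stress: σ'_0 = σ_v − u = 111.42 − 56.408 = 55.012 kPa.
Stress increase at mid-clay by the 2:1 spreading method:
Δσ = qBL/((B+z)(L+z)) = 256×5.8×5.8/((5.8+5.75)(5.8+5.75)) = 64.555 kPa
Final effective stress: σ'_f = 55.012 + 64.555 = 119.57 kPa.
σ'_f = 119.57 ≤ σ'_p = 192 kPa, so the clay remains overconsolidated and only the recompression index applies:
S_c = C_r·H/(1+e₀)·log₁₀(σ'_f/σ'_0) = 0.034×4.3/2.2×log₁₀(119.57/55.012)
    = 0.066453 × 0.33716 = 0.02241 m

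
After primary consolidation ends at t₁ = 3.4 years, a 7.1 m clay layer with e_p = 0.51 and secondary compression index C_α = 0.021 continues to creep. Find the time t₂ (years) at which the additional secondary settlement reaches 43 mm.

t₂ ≈ 9.27 years

S_s = C_α·H/(1+e_p)·log₁₀(t₂/t₁) ⇒ log₁₀(t₂/t₁) = S_s·(1+e_p)/(C_α·H).
log₁₀(t₂/t₁) = 0.043 × (1+0.51) / (0.021×7.1) = 0.4355
t₂ = t₁ × 10^0.4355 = 3.4 × 2.726 = 9.267 years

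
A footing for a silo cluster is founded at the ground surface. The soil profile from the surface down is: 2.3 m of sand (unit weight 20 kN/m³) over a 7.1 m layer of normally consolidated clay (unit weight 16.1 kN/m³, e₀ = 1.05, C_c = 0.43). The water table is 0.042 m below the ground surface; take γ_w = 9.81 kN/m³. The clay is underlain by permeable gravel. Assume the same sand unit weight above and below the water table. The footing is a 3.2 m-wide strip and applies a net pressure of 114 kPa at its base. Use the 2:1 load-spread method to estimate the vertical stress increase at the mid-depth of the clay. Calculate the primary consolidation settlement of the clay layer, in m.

Mid-depth of clay below the ground surface: z = 2.3 + 7.1/2 = 5.85 m.
Total vertical stress at mid-clay: σ_v = 20×2.3 + 16.1×3.55 = 103.16 kPa.
Pore pressure: u = 9.81×(5.85 − 0.042) = 56.976 kPa.
Initial effective stress: σ'_0 = σ_v − u = 103.16 − 56.976 = 46.184 kPa.
Stress increase at mid-clay by the 2:1 spreading method:
Δσ = qB/(B+z) = 114×3.2/(3.2+5.85) = 40.309 kPa
Final effective stress: σ'_f = σ'_0 + Δσ = 46.184 + 40.309 = 86.493 kPa.
Normally consolidated clay, so the full stress increment lies on the virgin compression line:
S_c = C_c·H/(1+e₀)·log₁₀(σ'_f/σ'_0) = 0.43×7.1/(1+1.05)×log₁₀(86.493/46.184)
    = 1.4893 × 0.27249 = 0.4058 m

S_c ≈ 0.406 m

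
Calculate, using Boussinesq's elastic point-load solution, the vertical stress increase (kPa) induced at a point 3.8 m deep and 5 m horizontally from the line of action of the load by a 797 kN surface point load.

Δσ_z ≈ 2.14 kPa

Boussinesq vertical stress below a point load on an elastic half-space:
Δσ_z = 3P/(2πz²) · [1 + (r/z)²]^(−5/2)
r/z = 5/3.8 = 1.3158; [1+(r/z)²]^(−5/2) = 0.08111.
Δσ_z = 3×797/(2π×3.8²) × 0.08111 = 26.353 × 0.08111 = 2.137 kPa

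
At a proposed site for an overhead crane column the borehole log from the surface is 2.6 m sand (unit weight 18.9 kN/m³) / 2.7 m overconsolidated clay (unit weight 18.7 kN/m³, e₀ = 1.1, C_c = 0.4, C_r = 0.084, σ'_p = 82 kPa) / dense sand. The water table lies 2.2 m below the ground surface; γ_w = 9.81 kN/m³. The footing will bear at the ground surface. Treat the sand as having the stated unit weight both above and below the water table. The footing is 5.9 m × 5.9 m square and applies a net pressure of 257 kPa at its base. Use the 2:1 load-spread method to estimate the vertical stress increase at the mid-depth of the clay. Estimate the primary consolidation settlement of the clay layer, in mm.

Mid-depth of clay below the ground surface: z = 2.6 + 2.7/2 = 3.95 m.
Total vertical stress at mid-clay: σ_v = 18.9×2.6 + 18.7×1.35 = 74.385 kPa.
Pore pressure: u = 9.81×(3.95 − 2.2) = 17.168 kPa.
Initial effective stress: σ'_0 = σ_v − u = 74.385 − 17.168 = 57.217 kPa.
Stress increase at mid-clay by the 2:1 spreading method:
Δσ = qBL/((B+z)(L+z)) = 257×5.9×5.9/((5.9+3.95)(5.9+3.95)) = 92.207 kPa
Final effective stress: σ'_f = 57.217 + 92.207 = 149.42 kPa.
σ'_f = 149.42 > σ'_p = 82 kPa, so the stress path crosses the preconsolidation pressure — recompression up to σ'_p, then virgin compression beyond:
S_c = H/(1+e₀)·[C_r·log₁₀(σ'_p/σ'_0) + C_c·log₁₀(σ'_f/σ'_p)]
    = 2.7/2.1 × [0.084×log₁₀(82/57.217) + 0.4×log₁₀(149.42/82)]
    = 1.2857 × [0.013128 + 0.10424] = 0.1509 m

S_c ≈ 151 mm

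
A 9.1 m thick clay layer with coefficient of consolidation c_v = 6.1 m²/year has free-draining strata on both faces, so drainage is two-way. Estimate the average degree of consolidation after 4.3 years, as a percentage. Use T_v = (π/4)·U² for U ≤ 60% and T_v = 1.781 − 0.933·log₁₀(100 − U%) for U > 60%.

U ≈ 96.4 %

Drainage path length: H_d = H/2 = 4.55 m (double drainage).
T_v = c_v·t/H_d² = 6.1×4.3/4.55² = 1.267.
T_v = 1.267 corresponds to the U > 60% branch:
U = 1 − 10^((1.781 − T_v)/0.933)/100 = 0.9644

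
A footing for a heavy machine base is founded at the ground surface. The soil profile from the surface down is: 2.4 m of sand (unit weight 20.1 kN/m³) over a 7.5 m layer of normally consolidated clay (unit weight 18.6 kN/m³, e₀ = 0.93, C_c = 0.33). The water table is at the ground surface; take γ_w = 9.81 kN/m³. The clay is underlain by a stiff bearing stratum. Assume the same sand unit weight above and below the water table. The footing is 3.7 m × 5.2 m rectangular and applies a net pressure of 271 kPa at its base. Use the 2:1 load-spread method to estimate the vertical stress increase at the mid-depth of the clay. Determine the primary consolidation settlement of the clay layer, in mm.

S_c ≈ 330 mm

Mid-depth of clay below the ground surface: z = 2.4 + 7.5/2 = 6.15 m.
Total vertical stress at mid-clay: σ_v = 20.1×2.4 + 18.6×3.75 = 117.99 kPa.
Pore pressure: u = 9.81×(6.15 − 0) = 60.332 kPa.
Initial effective stress: σ'_0 = σ_v − u = 117.99 − 60.332 = 57.658 kPa.
Stress increase at mid-clay by the 2:1 spreading method:
Δσ = qBL/((B+z)(L+z)) = 271×3.7×5.2/((3.7+6.15)(5.2+6.15)) = 46.638 kPa
Final effective stress: σ'_f = σ'_0 + Δσ = 57.658 + 46.638 = 104.3 kPa.
Normally consolidated clay, so the full stress increment lies on the virgin compression line:
S_c = C_c·H/(1+e₀)·log₁₀(σ'_f/σ'_0) = 0.33×7.5/(1+0.93)×log₁₀(104.3/57.658)
    = 1.2824 × 0.25742 = 0.3301 m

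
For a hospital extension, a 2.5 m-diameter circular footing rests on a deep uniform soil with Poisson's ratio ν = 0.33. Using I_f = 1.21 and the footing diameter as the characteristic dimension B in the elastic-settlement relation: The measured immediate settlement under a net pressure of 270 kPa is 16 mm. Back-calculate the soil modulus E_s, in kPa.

E_s ≈ 45500 kPa

S_e = q·B·(1−ν²)/E_s · I_f  ⇒  E_s = q·B·(1−ν²)·I_f / S_e.
E_s = 270 × 2.5 × 0.8911 × 1.21 / 0.016 = 45490 kPa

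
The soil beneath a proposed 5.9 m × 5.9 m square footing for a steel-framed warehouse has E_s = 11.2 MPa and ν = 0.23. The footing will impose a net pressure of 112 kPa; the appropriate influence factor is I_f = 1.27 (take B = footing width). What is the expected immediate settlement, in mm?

Immediate (elastic) settlement: S_e = q·B·(1−ν²)/E_s · I_f.
E_s = 11.2 MPa = 11200 kPa.
S_e = 112 × 5.9 × (1 − 0.23²) / 11200 × 1.27
    = 112 × 5.9 × 0.9471 / 11200 × 1.27
    = 0.07097 m = 70.97 mm

S_e ≈ 71 mm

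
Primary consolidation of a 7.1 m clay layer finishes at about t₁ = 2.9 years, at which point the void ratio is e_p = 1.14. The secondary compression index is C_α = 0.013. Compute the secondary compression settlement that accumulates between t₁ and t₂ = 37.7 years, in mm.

Secondary compression: S_s = C_α·H/(1+e_p)·log₁₀(t₂/t₁)
S_s = 0.013×7.1/(1+1.14)×log₁₀(37.7/2.9)
    = 0.04313 × 1.114 = 0.04805 m

S_s ≈ 48 mm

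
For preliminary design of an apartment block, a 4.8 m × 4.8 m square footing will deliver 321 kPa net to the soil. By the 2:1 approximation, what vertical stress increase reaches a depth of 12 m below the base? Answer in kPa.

By the 2:1 method the load spreads at 1 horizontal : 2 vertical, so at depth z the loaded area has grown by z in each plan dimension:
Δσ = qBL/((B+z)(L+z)) = 321×4.8×4.8/((4.8+12)(4.8+12)) = 26.204 kPa

Δσ_z ≈ 26.2 kPa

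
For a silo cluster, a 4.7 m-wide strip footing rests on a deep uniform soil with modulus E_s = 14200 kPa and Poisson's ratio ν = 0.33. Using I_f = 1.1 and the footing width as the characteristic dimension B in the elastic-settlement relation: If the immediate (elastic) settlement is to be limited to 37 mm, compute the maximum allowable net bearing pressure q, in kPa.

q ≈ 114 kPa

S_e = q·B·(1−ν²)/E_s · I_f  ⇒  q = S_e·E_s / (B·(1−ν²)·I_f).
q = 0.037 × 14200 / (4.7 × 0.8911 × 1.1) = 114 kPa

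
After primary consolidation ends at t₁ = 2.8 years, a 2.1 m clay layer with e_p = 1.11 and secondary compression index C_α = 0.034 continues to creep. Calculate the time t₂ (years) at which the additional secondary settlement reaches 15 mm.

t₂ ≈ 7.77 years

S_s = C_α·H/(1+e_p)·log₁₀(t₂/t₁) ⇒ log₁₀(t₂/t₁) = S_s·(1+e_p)/(C_α·H).
log₁₀(t₂/t₁) = 0.015 × (1+1.11) / (0.034×2.1) = 0.4433
t₂ = t₁ × 10^0.4433 = 2.8 × 2.775 = 7.77 years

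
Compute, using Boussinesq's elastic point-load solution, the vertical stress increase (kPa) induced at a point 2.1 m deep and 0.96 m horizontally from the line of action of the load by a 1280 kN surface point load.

Δσ_z ≈ 86.2 kPa

Boussinesq vertical stress below a point load on an elastic half-space:
Δσ_z = 3P/(2πz²) · [1 + (r/z)²]^(−5/2)
r/z = 0.96/2.1 = 0.45714; [1+(r/z)²]^(−5/2) = 0.62223.
Δσ_z = 3×1280/(2π×2.1²) × 0.62223 = 138.58 × 0.62223 = 86.23 kPa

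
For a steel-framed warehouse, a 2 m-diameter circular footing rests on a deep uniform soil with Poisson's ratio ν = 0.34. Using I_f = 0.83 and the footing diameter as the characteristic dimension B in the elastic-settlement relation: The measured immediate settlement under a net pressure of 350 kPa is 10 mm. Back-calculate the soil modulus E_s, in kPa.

S_e = q·B·(1−ν²)/E_s · I_f  ⇒  E_s = q·B·(1−ν²)·I_f / S_e.
E_s = 350 × 2 × 0.8844 × 0.83 / 0.01 = 51380 kPa

E_s ≈ 51400 kPa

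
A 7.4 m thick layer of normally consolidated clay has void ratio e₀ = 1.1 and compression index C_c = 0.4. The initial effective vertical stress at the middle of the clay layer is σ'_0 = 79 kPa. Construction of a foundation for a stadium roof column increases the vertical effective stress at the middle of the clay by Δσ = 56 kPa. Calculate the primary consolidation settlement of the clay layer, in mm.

Final effective stress: σ'_f = σ'_0 + Δσ = 79 + 56 = 135 kPa.
Normally consolidated clay, so the full stress increment lies on the virgin compression line:
S_c = C_c·H/(1+e₀)·log₁₀(σ'_f/σ'_0) = 0.4×7.4/(1+1.1)×log₁₀(135/79)
    = 1.4095 × 0.23271 = 0.328 m

S_c ≈ 328 mm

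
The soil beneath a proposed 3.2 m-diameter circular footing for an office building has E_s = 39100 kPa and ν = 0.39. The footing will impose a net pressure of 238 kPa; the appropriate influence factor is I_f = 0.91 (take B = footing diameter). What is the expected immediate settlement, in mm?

Immediate (elastic) settlement: S_e = q·B·(1−ν²)/E_s · I_f.
S_e = 238 × 3.2 × (1 − 0.39²) / 39100 × 0.91
    = 238 × 3.2 × 0.8479 / 39100 × 0.91
    = 0.01503 m = 15.03 mm

S_e ≈ 15 mm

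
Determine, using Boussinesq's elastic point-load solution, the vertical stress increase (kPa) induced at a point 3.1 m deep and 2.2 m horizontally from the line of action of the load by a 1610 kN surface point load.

Δσ_z ≈ 28.9 kPa

Boussinesq vertical stress below a point load on an elastic half-space:
Δσ_z = 3P/(2πz²) · [1 + (r/z)²]^(−5/2)
r/z = 2.2/3.1 = 0.70968; [1+(r/z)²]^(−5/2) = 0.36069.
Δσ_z = 3×1610/(2π×3.1²) × 0.36069 = 79.992 × 0.36069 = 28.85 kPa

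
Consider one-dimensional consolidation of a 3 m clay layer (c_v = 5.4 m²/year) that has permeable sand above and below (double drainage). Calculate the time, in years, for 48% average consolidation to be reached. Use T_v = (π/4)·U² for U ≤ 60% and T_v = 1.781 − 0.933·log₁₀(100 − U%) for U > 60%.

t ≈ 0.0754 years

Drainage path length: H_d = H/2 = 1.5 m (double drainage).
U ≤ 60%: T_v = (π/4)·U² = (π/4)×0.48² = 0.18096.
t = T_v·H_d²/c_v = 0.18096×1.5²/5.4 = 0.0754 years.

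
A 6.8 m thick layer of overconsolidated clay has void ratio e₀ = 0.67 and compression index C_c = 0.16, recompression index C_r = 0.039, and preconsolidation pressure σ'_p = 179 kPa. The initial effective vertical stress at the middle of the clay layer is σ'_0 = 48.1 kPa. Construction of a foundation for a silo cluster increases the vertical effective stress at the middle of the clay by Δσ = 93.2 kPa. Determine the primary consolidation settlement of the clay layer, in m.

S_c ≈ 0.0743 m

Final effective stress: σ'_f = 48.1 + 93.2 = 141.3 kPa.
σ'_f = 141.3 ≤ σ'_p = 179 kPa, so the clay remains overconsolidated and only the recompression index applies:
S_c = C_r·H/(1+e₀)·log₁₀(σ'_f/σ'_0) = 0.039×6.8/1.67×log₁₀(141.3/48.1)
    = 0.1588 × 0.468 = 0.07432 m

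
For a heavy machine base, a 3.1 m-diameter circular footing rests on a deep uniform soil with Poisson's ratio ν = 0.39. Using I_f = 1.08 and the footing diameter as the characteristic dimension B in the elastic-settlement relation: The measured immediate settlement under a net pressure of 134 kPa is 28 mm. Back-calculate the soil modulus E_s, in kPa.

E_s ≈ 13600 kPa

S_e = q·B·(1−ν²)/E_s · I_f  ⇒  E_s = q·B·(1−ν²)·I_f / S_e.
E_s = 134 × 3.1 × 0.8479 × 1.08 / 0.028 = 13590 kPa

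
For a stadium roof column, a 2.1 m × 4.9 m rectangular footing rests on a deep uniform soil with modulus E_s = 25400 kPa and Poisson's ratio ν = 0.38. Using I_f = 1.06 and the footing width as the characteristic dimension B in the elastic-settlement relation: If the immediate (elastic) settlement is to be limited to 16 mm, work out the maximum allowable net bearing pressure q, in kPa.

q ≈ 213 kPa

S_e = q·B·(1−ν²)/E_s · I_f  ⇒  q = S_e·E_s / (B·(1−ν²)·I_f).
q = 0.016 × 25400 / (2.1 × 0.8556 × 1.06) = 213.4 kPa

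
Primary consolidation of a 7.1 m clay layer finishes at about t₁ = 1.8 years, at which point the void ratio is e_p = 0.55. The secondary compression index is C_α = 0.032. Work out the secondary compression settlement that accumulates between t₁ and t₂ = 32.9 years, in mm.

S_s ≈ 185 mm

Secondary compression: S_s = C_α·H/(1+e_p)·log₁₀(t₂/t₁)
S_s = 0.032×7.1/(1+0.55)×log₁₀(32.9/1.8)
    = 0.1466 × 1.262 = 0.185 m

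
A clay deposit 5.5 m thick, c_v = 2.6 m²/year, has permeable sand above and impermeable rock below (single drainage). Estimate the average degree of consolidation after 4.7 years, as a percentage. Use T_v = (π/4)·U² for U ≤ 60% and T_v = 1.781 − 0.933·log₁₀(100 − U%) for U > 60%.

Drainage path length: H_d = H = 5.5 m (single drainage).
T_v = c_v·t/H_d² = 2.6×4.7/5.5² = 0.40397.
T_v = 0.40397 corresponds to the U > 60% branch:
U = 1 − 10^((1.781 − T_v)/0.933)/100 = 0.7008

U ≈ 70.1 %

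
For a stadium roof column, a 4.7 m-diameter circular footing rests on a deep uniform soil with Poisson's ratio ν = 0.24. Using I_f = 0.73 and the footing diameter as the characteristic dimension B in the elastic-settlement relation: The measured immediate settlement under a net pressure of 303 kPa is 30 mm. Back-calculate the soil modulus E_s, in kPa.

S_e = q·B·(1−ν²)/E_s · I_f  ⇒  E_s = q·B·(1−ν²)·I_f / S_e.
E_s = 303 × 4.7 × 0.9424 × 0.73 / 0.03 = 32660 kPa

E_s ≈ 32700 kPa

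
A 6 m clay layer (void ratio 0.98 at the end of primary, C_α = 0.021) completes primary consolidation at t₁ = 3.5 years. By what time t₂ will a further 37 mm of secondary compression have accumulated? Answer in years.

t₂ ≈ 13.4 years

S_s = C_α·H/(1+e_p)·log₁₀(t₂/t₁) ⇒ log₁₀(t₂/t₁) = S_s·(1+e_p)/(C_α·H).
log₁₀(t₂/t₁) = 0.037 × (1+0.98) / (0.021×6) = 0.5814
t₂ = t₁ × 10^0.5814 = 3.5 × 3.814 = 13.35 years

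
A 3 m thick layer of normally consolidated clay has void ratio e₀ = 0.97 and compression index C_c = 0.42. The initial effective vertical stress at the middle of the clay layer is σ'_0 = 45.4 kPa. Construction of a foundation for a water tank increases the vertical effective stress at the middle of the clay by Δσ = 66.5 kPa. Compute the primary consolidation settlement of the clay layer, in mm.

Final effective stress: σ'_f = σ'_0 + Δσ = 45.4 + 66.5 = 111.9 kPa.
Normally consolidated clay, so the full stress increment lies on the virgin compression line:
S_c = C_c·H/(1+e₀)·log₁₀(σ'_f/σ'_0) = 0.42×3/(1+0.97)×log₁₀(111.9/45.4)
    = 0.63959 × 0.39177 = 0.2506 m

S_c ≈ 251 mm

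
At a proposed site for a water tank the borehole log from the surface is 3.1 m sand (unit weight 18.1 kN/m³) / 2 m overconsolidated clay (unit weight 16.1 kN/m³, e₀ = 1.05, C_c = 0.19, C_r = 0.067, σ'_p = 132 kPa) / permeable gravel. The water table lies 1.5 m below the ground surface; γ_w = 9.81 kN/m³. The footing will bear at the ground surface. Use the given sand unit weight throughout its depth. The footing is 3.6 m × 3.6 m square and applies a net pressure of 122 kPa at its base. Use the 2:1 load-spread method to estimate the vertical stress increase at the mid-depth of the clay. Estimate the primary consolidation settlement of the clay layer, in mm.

Mid-depth of clay below the ground surface: z = 3.1 + 2/2 = 4.1 m.
Total vertical stress at mid-clay: σ_v = 18.1×3.1 + 16.1×1 = 72.21 kPa.
Pore pressure: u = 9.81×(4.1 − 1.5) = 25.506 kPa.
Initial effective stress: σ'_0 = σ_v − u = 72.21 − 25.506 = 46.704 kPa.
Stress increase at mid-clay by the 2:1 spreading method:
Δσ = qBL/((B+z)(L+z)) = 122×3.6×3.6/((3.6+4.1)(3.6+4.1)) = 26.668 kPa
Final effective stress: σ'_f = 46.704 + 26.668 = 73.372 kPa.
σ'_f = 73.372 ≤ σ'_p = 132 kPa, so the clay remains overconsolidated and only the recompression index applies:
S_c = C_r·H/(1+e₀)·log₁₀(σ'_f/σ'_0) = 0.067×2/2.05×log₁₀(73.372/46.704)
    = 0.065366 × 0.19618 = 0.01282 m

S_c ≈ 12.8 mm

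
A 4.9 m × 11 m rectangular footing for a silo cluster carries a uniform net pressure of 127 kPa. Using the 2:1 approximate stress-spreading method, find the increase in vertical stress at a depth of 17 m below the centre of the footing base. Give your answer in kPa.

By the 2:1 method the load spreads at 1 horizontal : 2 vertical, so at depth z the loaded area has grown by z in each plan dimension:
Δσ = qBL/((B+z)(L+z)) = 127×4.9×11/((4.9+17)(11+17)) = 11.163 kPa

Δσ_z ≈ 11.2 kPa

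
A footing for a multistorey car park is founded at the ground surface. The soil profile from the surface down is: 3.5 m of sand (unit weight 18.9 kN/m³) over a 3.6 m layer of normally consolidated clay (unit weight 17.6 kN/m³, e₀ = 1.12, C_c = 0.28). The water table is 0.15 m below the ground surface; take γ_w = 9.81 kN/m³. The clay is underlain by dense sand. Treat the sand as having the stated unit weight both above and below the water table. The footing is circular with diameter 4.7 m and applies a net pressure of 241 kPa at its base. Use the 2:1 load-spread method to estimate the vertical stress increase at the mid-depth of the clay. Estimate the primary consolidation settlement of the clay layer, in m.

Mid-depth of clay below the ground surface: z = 3.5 + 3.6/2 = 5.3 m.
Total vertical stress at mid-clay: σ_v = 18.9×3.5 + 17.6×1.8 = 97.83 kPa.
Pore pressure: u = 9.81×(5.3 − 0.15) = 50.522 kPa.
Initial effective stress: σ'_0 = σ_v − u = 97.83 − 50.522 = 47.308 kPa.
Stress increase at mid-clay by the 2:1 spreading method:
Δσ ≈ qD²/(D+z)² = 241×4.7²/(4.7+5.3)² = 53.237 kPa
Final effective stress: σ'_f = σ'_0 + Δσ = 47.308 + 53.237 = 100.55 kPa.
Normally consolidated clay, so the full stress increment lies on the virgin compression line:
S_c = C_c·H/(1+e₀)·log₁₀(σ'_f/σ'_0) = 0.28×3.6/(1+1.12)×log₁₀(100.55/47.308)
    = 0.47547 × 0.32745 = 0.1557 m

S_c ≈ 0.156 m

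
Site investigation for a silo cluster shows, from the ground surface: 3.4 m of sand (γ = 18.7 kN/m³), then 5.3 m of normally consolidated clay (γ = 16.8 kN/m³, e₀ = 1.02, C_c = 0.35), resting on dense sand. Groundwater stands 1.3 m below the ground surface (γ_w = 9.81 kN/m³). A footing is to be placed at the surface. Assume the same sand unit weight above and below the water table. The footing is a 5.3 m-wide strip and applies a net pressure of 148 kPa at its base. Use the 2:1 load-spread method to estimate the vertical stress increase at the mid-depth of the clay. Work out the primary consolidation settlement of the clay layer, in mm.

Mid-depth of clay below the ground surface: z = 3.4 + 5.3/2 = 6.05 m.
Total vertical stress at mid-clay: σ_v = 18.7×3.4 + 16.8×2.65 = 108.1 kPa.
Pore pressure: u = 9.81×(6.05 − 1.3) = 46.598 kPa.
Initial effective stress: σ'_0 = σ_v − u = 108.1 − 46.598 = 61.502 kPa.
Stress increase at mid-clay by the 2:1 spreading method:
Δσ = qB/(B+z) = 148×5.3/(5.3+6.05) = 69.11 kPa
Final effective stress: σ'_f = σ'_0 + Δσ = 61.502 + 69.11 = 130.61 kPa.
Normally consolidated clay, so the full stress increment lies on the virgin compression line:
S_c = C_c·H/(1+e₀)·log₁₀(σ'_f/σ'_0) = 0.35×5.3/(1+1.02)×log₁₀(130.61/61.502)
    = 0.91832 × 0.32709 = 0.3004 m

S_c ≈ 300 mm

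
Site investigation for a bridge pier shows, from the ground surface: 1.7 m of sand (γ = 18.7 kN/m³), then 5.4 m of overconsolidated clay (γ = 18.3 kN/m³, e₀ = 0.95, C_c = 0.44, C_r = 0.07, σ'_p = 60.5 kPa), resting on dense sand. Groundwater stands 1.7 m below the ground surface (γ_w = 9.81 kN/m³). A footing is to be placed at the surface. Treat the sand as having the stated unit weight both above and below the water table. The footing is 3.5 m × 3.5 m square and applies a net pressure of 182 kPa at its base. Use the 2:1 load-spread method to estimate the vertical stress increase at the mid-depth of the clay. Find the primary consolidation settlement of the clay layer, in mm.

Mid-depth of clay below the ground surface: z = 1.7 + 5.4/2 = 4.4 m.
Total vertical stress at mid-clay: σ_v = 18.7×1.7 + 18.3×2.7 = 81.2 kPa.
Pore pressure: u = 9.81×(4.4 − 1.7) = 26.487 kPa.
Initial effective stress: σ'_0 = σ_v − u = 81.2 − 26.487 = 54.713 kPa.
Stress increase at mid-clay by the 2:1 spreading method:
Δσ = qBL/((B+z)(L+z)) = 182×3.5×3.5/((3.5+4.4)(3.5+4.4)) = 35.723 kPa
Final effective stress: σ'_f = 54.713 + 35.723 = 90.436 kPa.
σ'_f = 90.436 > σ'_p = 60.5 kPa, so the stress path crosses the preconsolidation pressure — recompression up to σ'_p, then virgin compression beyond:
S_c = H/(1+e₀)·[C_r·log₁₀(σ'_p/σ'_0) + C_c·log₁₀(σ'_f/σ'_p)]
    = 5.4/1.95 × [0.07×log₁₀(60.5/54.713) + 0.44×log₁₀(90.436/60.5)]
    = 2.7692 × [0.0030565 + 0.076818] = 0.2212 m

S_c ≈ 221 mm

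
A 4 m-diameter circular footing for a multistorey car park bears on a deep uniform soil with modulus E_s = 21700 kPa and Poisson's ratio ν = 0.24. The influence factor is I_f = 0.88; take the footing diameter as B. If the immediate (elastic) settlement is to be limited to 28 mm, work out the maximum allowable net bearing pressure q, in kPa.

q ≈ 183 kPa

S_e = q·B·(1−ν²)/E_s · I_f  ⇒  q = S_e·E_s / (B·(1−ν²)·I_f).
q = 0.028 × 21700 / (4 × 0.9424 × 0.88) = 183.2 kPa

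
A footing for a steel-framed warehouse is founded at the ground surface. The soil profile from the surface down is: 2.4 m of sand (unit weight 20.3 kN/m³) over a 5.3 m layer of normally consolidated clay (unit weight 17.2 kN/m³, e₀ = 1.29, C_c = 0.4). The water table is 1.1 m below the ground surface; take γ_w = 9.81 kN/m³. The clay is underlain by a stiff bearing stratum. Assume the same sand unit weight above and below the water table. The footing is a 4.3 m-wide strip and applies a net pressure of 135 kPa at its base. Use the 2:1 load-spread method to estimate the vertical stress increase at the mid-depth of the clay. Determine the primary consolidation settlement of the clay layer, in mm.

S_c ≈ 302 mm

Mid-depth of clay below the ground surface: z = 2.4 + 5.3/2 = 5.05 m.
Total vertical stress at mid-clay: σ_v = 20.3×2.4 + 17.2×2.65 = 94.3 kPa.
Pore pressure: u = 9.81×(5.05 − 1.1) = 38.75 kPa.
Initial effective stress: σ'_0 = σ_v − u = 94.3 − 38.75 = 55.55 kPa.
Stress increase at mid-clay by the 2:1 spreading method:
Δσ = qB/(B+z) = 135×4.3/(4.3+5.05) = 62.086 kPa
Final effective stress: σ'_f = σ'_0 + Δσ = 55.55 + 62.086 = 117.64 kPa.
Normally consolidated clay, so the full stress increment lies on the virgin compression line:
S_c = C_c·H/(1+e₀)·log₁₀(σ'_f/σ'_0) = 0.4×5.3/(1+1.29)×log₁₀(117.64/55.55)
    = 0.92576 × 0.32587 = 0.3017 m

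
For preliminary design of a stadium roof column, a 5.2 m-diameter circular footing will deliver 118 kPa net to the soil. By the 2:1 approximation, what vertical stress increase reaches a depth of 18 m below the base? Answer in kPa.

By the 2:1 method the load spreads at 1 horizontal : 2 vertical, so at depth z the loaded area has grown by z in each plan dimension:
Δσ ≈ qD²/(D+z)² = 118×5.2²/(5.2+18)² = 5.9281 kPa

Δσ_z ≈ 5.93 kPa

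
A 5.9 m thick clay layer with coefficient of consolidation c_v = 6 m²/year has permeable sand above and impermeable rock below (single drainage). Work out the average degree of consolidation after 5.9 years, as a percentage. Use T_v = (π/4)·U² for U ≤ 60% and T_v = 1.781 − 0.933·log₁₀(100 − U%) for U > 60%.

U ≈ 93.4 %

Drainage path length: H_d = H = 5.9 m (single drainage).
T_v = c_v·t/H_d² = 6×5.9/5.9² = 1.0169.
T_v = 1.0169 corresponds to the U > 60% branch:
U = 1 − 10^((1.781 − T_v)/0.933)/100 = 0.9341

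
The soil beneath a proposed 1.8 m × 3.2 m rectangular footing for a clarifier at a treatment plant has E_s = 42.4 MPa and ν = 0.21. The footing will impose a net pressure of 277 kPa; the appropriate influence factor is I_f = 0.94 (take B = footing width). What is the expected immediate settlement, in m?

Immediate (elastic) settlement: S_e = q·B·(1−ν²)/E_s · I_f.
E_s = 42.4 MPa = 42400 kPa.
S_e = 277 × 1.8 × (1 − 0.21²) / 42400 × 0.94
    = 277 × 1.8 × 0.9559 / 42400 × 0.94
    = 0.01057 m

S_e ≈ 0.0106 m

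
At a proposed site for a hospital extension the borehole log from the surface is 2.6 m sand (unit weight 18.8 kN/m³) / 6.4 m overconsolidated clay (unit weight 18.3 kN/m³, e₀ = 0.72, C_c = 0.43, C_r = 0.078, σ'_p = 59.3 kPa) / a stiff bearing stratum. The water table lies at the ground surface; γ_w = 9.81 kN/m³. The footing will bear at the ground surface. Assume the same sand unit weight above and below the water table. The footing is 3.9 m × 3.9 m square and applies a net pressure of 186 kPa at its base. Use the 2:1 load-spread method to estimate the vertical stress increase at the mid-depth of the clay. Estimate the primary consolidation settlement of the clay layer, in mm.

S_c ≈ 233 mm

Mid-depth of clay below the ground surface: z = 2.6 + 6.4/2 = 5.8 m.
Total vertical stress at mid-clay: σ_v = 18.8×2.6 + 18.3×3.2 = 107.44 kPa.
Pore pressure: u = 9.81×(5.8 − 0) = 56.898 kPa.
Initial effective stress: σ'_0 = σ_v − u = 107.44 − 56.898 = 50.542 kPa.
Stress increase at mid-clay by the 2:1 spreading method:
Δσ = qBL/((B+z)(L+z)) = 186×3.9×3.9/((3.9+5.8)(3.9+5.8)) = 30.068 kPa
Final effective stress: σ'_f = 50.542 + 30.068 = 80.61 kPa.
σ'_f = 80.61 > σ'_p = 59.3 kPa, so the stress path crosses the preconsolidation pressure — recompression up to σ'_p, then virgin compression beyond:
S_c = H/(1+e₀)·[C_r·log₁₀(σ'_p/σ'_0) + C_c·log₁₀(σ'_f/σ'_p)]
    = 6.4/1.72 × [0.078×log₁₀(59.3/50.542) + 0.43×log₁₀(80.61/59.3)]
    = 3.7209 × [0.0054134 + 0.057334] = 0.2335 m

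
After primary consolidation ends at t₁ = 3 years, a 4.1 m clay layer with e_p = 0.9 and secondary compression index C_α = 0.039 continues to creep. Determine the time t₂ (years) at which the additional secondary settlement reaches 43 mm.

S_s = C_α·H/(1+e_p)·log₁₀(t₂/t₁) ⇒ log₁₀(t₂/t₁) = S_s·(1+e_p)/(C_α·H).
log₁₀(t₂/t₁) = 0.043 × (1+0.9) / (0.039×4.1) = 0.5109
t₂ = t₁ × 10^0.5109 = 3 × 3.243 = 9.729 years

t₂ ≈ 9.73 years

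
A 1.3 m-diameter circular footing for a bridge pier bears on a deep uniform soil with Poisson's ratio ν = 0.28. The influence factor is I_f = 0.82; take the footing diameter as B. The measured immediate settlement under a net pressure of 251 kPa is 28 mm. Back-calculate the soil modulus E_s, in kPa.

S_e = q·B·(1−ν²)/E_s · I_f  ⇒  E_s = q·B·(1−ν²)·I_f / S_e.
E_s = 251 × 1.3 × 0.9216 × 0.82 / 0.028 = 8807 kPa

E_s ≈ 8810 kPa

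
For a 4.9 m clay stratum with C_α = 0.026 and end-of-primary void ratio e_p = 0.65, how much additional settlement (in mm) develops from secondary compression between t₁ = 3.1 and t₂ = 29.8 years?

Secondary compression: S_s = C_α·H/(1+e_p)·log₁₀(t₂/t₁)
S_s = 0.026×4.9/(1+0.65)×log₁₀(29.8/3.1)
    = 0.07721 × 0.9829 = 0.07589 m

S_s ≈ 75.9 mm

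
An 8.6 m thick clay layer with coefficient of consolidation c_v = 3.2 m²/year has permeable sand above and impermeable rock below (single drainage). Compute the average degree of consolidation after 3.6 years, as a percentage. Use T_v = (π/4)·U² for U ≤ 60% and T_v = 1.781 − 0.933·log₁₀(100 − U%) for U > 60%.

U ≈ 44.5 %

Drainage path length: H_d = H = 8.6 m (single drainage).
T_v = c_v·t/H_d² = 3.2×3.6/8.6² = 0.15576.
T_v = 0.15576 corresponds to the U ≤ 60% branch:
U = √(4T_v/π) = 0.4453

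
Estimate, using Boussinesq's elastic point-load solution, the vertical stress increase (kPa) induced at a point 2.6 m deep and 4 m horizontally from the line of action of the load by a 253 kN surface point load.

Boussinesq vertical stress below a point load on an elastic half-space:
Δσ_z = 3P/(2πz²) · [1 + (r/z)²]^(−5/2)
r/z = 4/2.6 = 1.5385; [1+(r/z)²]^(−5/2) = 0.048077.
Δσ_z = 3×253/(2π×2.6²) × 0.048077 = 17.87 × 0.048077 = 0.8591 kPa

Δσ_z ≈ 0.859 kPa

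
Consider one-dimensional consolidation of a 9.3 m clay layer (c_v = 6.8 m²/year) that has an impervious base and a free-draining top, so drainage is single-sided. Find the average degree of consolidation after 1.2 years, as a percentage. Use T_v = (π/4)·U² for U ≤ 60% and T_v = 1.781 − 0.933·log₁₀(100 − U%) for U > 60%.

Drainage path length: H_d = H = 9.3 m (single drainage).
T_v = c_v·t/H_d² = 6.8×1.2/9.3² = 0.094346.
T_v = 0.094346 corresponds to the U ≤ 60% branch:
U = √(4T_v/π) = 0.3466

U ≈ 34.7 %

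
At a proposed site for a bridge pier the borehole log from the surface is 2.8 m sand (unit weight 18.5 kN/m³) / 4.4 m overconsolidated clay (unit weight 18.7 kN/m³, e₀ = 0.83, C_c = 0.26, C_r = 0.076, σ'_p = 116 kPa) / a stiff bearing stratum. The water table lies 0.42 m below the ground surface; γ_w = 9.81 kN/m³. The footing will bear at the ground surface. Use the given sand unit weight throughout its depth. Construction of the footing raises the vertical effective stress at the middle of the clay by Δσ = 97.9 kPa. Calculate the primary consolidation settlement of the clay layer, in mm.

Mid-depth of clay below the ground surface: z = 2.8 + 4.4/2 = 5 m.
Total vertical stress at mid-clay: σ_v = 18.5×2.8 + 18.7×2.2 = 92.94 kPa.
Pore pressure: u = 9.81×(5 − 0.42) = 44.93 kPa.
Initial effective stress: σ'_0 = σ_v − u = 92.94 − 44.93 = 48.01 kPa.
Final effective stress: σ'_f = 48.01 + 97.9 = 145.91 kPa.
σ'_f = 145.91 > σ'_p = 116 kPa, so the stress path crosses the preconsolidation pressure — recompression up to σ'_p, then virgin compression beyond:
S_c = H/(1+e₀)·[C_r·log₁₀(σ'_p/σ'_0) + C_c·log₁₀(σ'_f/σ'_p)]
    = 4.4/1.83 × [0.076×log₁₀(116/48.01) + 0.26×log₁₀(145.91/116)]
    = 2.4044 × [0.029118 + 0.025903] = 0.1323 m

S_c ≈ 132 mm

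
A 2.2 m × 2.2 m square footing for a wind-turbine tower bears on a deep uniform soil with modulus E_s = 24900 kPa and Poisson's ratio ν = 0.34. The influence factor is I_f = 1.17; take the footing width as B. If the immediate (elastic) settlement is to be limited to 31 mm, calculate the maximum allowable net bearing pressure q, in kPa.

S_e = q·B·(1−ν²)/E_s · I_f  ⇒  q = S_e·E_s / (B·(1−ν²)·I_f).
q = 0.031 × 24900 / (2.2 × 0.8844 × 1.17) = 339.1 kPa

q ≈ 339 kPa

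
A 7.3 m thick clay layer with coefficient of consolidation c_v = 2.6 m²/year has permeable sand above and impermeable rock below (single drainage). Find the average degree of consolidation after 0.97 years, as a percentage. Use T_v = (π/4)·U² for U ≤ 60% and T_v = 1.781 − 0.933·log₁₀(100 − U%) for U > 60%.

U ≈ 24.5 %

Drainage path length: H_d = H = 7.3 m (single drainage).
T_v = c_v·t/H_d² = 2.6×0.97/7.3² = 0.047326.
T_v = 0.047326 corresponds to the U ≤ 60% branch:
U = √(4T_v/π) = 0.2455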